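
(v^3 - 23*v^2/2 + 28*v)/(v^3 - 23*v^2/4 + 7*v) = 2*(2*v^2 - 23*v + 56)/(4*v^2 - 23*v + 28)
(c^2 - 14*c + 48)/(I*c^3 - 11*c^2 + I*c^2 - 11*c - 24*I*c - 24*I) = I*(-c^2 + 14*c - 48)/(c^3 + c^2*(1 + 11*I) + c*(-24 + 11*I) - 24)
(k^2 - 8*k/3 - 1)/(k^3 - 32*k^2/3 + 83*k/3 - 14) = (3*k + 1)/(3*k^2 - 23*k + 14)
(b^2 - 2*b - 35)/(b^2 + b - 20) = (b - 7)/(b - 4)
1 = 1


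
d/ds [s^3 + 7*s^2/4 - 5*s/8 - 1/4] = 3*s^2 + 7*s/2 - 5/8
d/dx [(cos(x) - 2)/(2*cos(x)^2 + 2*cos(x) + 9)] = (-8*cos(x) + cos(2*x) - 12)*sin(x)/(2*cos(x) + cos(2*x) + 10)^2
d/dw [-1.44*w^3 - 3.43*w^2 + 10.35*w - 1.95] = -4.32*w^2 - 6.86*w + 10.35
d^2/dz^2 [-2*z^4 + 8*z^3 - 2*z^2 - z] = -24*z^2 + 48*z - 4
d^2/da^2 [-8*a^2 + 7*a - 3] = -16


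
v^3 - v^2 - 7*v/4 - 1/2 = (v - 2)*(v + 1/2)^2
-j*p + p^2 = p*(-j + p)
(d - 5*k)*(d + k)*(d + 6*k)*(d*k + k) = d^4*k + 2*d^3*k^2 + d^3*k - 29*d^2*k^3 + 2*d^2*k^2 - 30*d*k^4 - 29*d*k^3 - 30*k^4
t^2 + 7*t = t*(t + 7)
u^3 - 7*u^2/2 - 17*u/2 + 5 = (u - 5)*(u - 1/2)*(u + 2)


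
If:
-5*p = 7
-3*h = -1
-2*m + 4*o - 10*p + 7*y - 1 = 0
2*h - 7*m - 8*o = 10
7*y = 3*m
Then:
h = 1/3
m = 10/3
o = -49/12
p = -7/5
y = 10/7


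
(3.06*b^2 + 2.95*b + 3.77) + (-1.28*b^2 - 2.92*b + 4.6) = 1.78*b^2 + 0.0300000000000002*b + 8.37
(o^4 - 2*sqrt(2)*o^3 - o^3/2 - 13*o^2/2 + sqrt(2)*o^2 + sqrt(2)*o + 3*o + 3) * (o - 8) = o^5 - 17*o^4/2 - 2*sqrt(2)*o^4 - 5*o^3/2 + 17*sqrt(2)*o^3 - 7*sqrt(2)*o^2 + 55*o^2 - 21*o - 8*sqrt(2)*o - 24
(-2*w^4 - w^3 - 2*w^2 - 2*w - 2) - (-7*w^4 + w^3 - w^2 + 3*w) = 5*w^4 - 2*w^3 - w^2 - 5*w - 2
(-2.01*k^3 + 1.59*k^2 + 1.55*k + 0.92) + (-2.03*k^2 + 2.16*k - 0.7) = -2.01*k^3 - 0.44*k^2 + 3.71*k + 0.22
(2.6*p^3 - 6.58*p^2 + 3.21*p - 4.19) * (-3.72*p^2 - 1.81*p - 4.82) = -9.672*p^5 + 19.7716*p^4 - 12.5634*p^3 + 41.4923*p^2 - 7.8883*p + 20.1958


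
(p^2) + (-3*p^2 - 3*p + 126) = -2*p^2 - 3*p + 126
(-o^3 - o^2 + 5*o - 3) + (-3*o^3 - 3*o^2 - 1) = -4*o^3 - 4*o^2 + 5*o - 4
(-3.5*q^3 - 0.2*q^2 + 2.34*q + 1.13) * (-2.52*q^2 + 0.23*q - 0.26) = 8.82*q^5 - 0.301*q^4 - 5.0328*q^3 - 2.2574*q^2 - 0.3485*q - 0.2938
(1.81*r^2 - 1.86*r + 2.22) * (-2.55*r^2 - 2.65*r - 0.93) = -4.6155*r^4 - 0.0534999999999997*r^3 - 2.4153*r^2 - 4.1532*r - 2.0646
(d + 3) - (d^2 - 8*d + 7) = -d^2 + 9*d - 4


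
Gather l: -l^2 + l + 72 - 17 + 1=-l^2 + l + 56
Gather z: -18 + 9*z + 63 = 9*z + 45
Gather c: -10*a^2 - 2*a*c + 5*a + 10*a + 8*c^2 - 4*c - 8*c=-10*a^2 + 15*a + 8*c^2 + c*(-2*a - 12)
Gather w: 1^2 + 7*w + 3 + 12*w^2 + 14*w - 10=12*w^2 + 21*w - 6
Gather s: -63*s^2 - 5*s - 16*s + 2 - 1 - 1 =-63*s^2 - 21*s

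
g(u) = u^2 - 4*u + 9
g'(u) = 2*u - 4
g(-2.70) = 27.09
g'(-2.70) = -9.40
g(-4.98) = 53.72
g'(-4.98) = -13.96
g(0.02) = 8.92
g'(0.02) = -3.96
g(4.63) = 11.92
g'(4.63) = 5.26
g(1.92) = 5.01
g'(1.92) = -0.16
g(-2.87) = 28.72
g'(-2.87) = -9.74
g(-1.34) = 16.16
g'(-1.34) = -6.68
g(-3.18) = 31.83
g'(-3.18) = -10.36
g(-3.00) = 30.00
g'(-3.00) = -10.00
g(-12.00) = 201.00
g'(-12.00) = -28.00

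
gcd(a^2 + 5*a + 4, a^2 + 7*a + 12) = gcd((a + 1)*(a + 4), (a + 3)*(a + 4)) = a + 4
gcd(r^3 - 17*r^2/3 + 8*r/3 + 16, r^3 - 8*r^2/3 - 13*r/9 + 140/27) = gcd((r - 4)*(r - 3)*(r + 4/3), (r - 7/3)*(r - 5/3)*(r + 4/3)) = r + 4/3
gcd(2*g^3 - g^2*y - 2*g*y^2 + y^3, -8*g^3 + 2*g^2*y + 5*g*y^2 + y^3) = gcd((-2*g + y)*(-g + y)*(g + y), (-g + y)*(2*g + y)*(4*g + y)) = -g + y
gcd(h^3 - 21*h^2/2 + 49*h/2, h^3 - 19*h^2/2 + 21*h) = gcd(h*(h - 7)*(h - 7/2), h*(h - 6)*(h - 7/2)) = h^2 - 7*h/2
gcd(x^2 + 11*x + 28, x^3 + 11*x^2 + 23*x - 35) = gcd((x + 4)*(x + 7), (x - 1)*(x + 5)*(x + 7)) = x + 7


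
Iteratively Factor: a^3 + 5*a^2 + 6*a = (a)*(a^2 + 5*a + 6) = a*(a + 3)*(a + 2)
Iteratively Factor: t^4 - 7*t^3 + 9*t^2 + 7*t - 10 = (t - 5)*(t^3 - 2*t^2 - t + 2) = (t - 5)*(t + 1)*(t^2 - 3*t + 2) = (t - 5)*(t - 2)*(t + 1)*(t - 1)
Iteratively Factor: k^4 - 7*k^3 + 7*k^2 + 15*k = (k - 5)*(k^3 - 2*k^2 - 3*k) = (k - 5)*(k + 1)*(k^2 - 3*k) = (k - 5)*(k - 3)*(k + 1)*(k)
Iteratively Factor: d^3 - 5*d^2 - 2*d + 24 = (d - 3)*(d^2 - 2*d - 8) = (d - 4)*(d - 3)*(d + 2)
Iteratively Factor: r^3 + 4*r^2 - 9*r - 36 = (r + 3)*(r^2 + r - 12) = (r + 3)*(r + 4)*(r - 3)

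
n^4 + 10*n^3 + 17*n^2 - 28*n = n*(n - 1)*(n + 4)*(n + 7)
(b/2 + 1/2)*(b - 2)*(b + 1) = b^3/2 - 3*b/2 - 1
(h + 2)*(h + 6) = h^2 + 8*h + 12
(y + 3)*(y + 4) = y^2 + 7*y + 12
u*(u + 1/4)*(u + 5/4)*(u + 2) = u^4 + 7*u^3/2 + 53*u^2/16 + 5*u/8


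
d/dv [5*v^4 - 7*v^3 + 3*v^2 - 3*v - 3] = 20*v^3 - 21*v^2 + 6*v - 3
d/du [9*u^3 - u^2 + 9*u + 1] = 27*u^2 - 2*u + 9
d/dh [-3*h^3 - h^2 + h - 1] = -9*h^2 - 2*h + 1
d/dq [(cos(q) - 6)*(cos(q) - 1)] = (7 - 2*cos(q))*sin(q)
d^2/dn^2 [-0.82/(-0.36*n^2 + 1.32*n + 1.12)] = (0.212544*n^2 - 0.779328*n - 0.82*(0.72*n - 1.32)*(1.44*n - 2.64) - 0.661248)/(-0.36*n^2 + 1.32*n + 1.12)^3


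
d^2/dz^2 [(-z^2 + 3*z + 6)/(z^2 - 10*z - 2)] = 2*(-7*z^3 + 12*z^2 - 162*z + 548)/(z^6 - 30*z^5 + 294*z^4 - 880*z^3 - 588*z^2 - 120*z - 8)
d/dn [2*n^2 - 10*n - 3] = 4*n - 10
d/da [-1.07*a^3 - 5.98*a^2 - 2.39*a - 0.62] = -3.21*a^2 - 11.96*a - 2.39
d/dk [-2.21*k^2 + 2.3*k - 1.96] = 2.3 - 4.42*k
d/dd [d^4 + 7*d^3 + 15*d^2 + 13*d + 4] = 4*d^3 + 21*d^2 + 30*d + 13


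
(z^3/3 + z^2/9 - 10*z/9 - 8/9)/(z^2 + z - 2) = (3*z^3 + z^2 - 10*z - 8)/(9*(z^2 + z - 2))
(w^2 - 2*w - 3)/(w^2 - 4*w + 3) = (w + 1)/(w - 1)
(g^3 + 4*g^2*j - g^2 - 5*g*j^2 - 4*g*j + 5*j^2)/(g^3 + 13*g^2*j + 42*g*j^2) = (g^3 + 4*g^2*j - g^2 - 5*g*j^2 - 4*g*j + 5*j^2)/(g*(g^2 + 13*g*j + 42*j^2))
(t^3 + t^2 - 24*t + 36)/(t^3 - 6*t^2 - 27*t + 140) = (t^3 + t^2 - 24*t + 36)/(t^3 - 6*t^2 - 27*t + 140)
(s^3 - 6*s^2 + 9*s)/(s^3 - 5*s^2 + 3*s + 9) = s/(s + 1)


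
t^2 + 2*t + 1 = (t + 1)^2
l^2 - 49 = (l - 7)*(l + 7)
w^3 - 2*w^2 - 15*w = w*(w - 5)*(w + 3)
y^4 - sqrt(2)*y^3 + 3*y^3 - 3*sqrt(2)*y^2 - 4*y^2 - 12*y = y*(y + 3)*(y - 2*sqrt(2))*(y + sqrt(2))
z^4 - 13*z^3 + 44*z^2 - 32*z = z*(z - 8)*(z - 4)*(z - 1)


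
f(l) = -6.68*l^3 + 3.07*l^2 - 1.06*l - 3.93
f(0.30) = -4.15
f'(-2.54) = -145.95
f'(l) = -20.04*l^2 + 6.14*l - 1.06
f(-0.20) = -3.54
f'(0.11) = -0.63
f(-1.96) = 60.24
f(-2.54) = 128.03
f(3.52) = -260.97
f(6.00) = -1342.65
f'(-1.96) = -90.08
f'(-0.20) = -3.09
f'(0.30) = -1.02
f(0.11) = -4.02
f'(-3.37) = -249.34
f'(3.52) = -227.75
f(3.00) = -159.84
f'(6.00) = -685.66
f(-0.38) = -2.72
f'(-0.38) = -6.29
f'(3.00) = -163.00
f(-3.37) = 290.17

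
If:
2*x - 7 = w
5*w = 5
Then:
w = 1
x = 4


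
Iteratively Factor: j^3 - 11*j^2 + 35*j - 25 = (j - 1)*(j^2 - 10*j + 25) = (j - 5)*(j - 1)*(j - 5)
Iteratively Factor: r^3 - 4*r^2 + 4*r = (r - 2)*(r^2 - 2*r) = r*(r - 2)*(r - 2)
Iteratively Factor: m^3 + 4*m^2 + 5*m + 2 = (m + 2)*(m^2 + 2*m + 1) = (m + 1)*(m + 2)*(m + 1)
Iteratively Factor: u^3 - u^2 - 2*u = (u - 2)*(u^2 + u) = (u - 2)*(u + 1)*(u)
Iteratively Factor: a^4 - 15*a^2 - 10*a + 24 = (a + 2)*(a^3 - 2*a^2 - 11*a + 12) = (a + 2)*(a + 3)*(a^2 - 5*a + 4) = (a - 1)*(a + 2)*(a + 3)*(a - 4)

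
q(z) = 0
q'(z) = 0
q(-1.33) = 0.00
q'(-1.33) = 0.00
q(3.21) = 0.00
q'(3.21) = 0.00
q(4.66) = 0.00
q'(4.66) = 0.00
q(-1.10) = 0.00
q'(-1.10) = 0.00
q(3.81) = 0.00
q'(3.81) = 0.00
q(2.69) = 0.00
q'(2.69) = 0.00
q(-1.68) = 0.00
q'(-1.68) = 0.00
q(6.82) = 0.00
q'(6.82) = 0.00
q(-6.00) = 0.00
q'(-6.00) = 0.00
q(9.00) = 0.00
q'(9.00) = 0.00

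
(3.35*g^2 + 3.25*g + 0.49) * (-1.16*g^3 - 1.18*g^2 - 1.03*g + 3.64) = -3.886*g^5 - 7.723*g^4 - 7.8539*g^3 + 8.2683*g^2 + 11.3253*g + 1.7836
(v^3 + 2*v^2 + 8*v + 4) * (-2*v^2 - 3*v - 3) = -2*v^5 - 7*v^4 - 25*v^3 - 38*v^2 - 36*v - 12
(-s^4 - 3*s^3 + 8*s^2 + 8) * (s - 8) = -s^5 + 5*s^4 + 32*s^3 - 64*s^2 + 8*s - 64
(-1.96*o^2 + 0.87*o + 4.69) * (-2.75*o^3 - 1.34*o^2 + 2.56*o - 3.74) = 5.39*o^5 + 0.2339*o^4 - 19.0809*o^3 + 3.273*o^2 + 8.7526*o - 17.5406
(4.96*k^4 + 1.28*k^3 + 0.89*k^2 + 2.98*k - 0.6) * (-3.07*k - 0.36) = -15.2272*k^5 - 5.7152*k^4 - 3.1931*k^3 - 9.469*k^2 + 0.7692*k + 0.216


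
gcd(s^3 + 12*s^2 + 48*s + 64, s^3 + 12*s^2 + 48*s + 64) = s^3 + 12*s^2 + 48*s + 64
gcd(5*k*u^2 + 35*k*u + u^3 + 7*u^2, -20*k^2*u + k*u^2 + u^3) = 5*k*u + u^2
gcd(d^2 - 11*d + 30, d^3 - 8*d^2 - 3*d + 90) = d^2 - 11*d + 30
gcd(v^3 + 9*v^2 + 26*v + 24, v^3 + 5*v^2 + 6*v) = v^2 + 5*v + 6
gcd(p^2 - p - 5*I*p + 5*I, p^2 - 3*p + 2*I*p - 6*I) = 1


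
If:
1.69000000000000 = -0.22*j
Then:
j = -7.68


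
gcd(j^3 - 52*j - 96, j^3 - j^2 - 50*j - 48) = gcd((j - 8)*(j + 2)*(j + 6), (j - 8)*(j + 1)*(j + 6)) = j^2 - 2*j - 48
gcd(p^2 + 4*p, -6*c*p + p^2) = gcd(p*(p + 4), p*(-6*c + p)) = p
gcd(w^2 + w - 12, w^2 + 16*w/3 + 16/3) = w + 4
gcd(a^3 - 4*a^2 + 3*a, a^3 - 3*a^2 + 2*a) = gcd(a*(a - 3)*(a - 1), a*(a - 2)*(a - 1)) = a^2 - a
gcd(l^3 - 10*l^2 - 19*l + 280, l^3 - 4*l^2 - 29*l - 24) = l - 8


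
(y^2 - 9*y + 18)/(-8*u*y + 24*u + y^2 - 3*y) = (y - 6)/(-8*u + y)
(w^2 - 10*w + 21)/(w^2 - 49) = (w - 3)/(w + 7)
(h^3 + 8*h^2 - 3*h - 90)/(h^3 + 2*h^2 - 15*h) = (h + 6)/h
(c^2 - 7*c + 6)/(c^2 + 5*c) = (c^2 - 7*c + 6)/(c*(c + 5))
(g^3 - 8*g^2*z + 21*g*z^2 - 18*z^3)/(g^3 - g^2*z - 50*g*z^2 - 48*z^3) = (-g^3 + 8*g^2*z - 21*g*z^2 + 18*z^3)/(-g^3 + g^2*z + 50*g*z^2 + 48*z^3)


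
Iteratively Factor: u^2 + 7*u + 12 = (u + 3)*(u + 4)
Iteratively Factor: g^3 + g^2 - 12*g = (g)*(g^2 + g - 12) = g*(g + 4)*(g - 3)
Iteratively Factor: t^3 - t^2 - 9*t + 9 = (t - 3)*(t^2 + 2*t - 3) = (t - 3)*(t - 1)*(t + 3)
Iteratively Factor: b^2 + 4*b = (b + 4)*(b)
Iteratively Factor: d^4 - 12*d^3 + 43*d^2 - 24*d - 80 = (d + 1)*(d^3 - 13*d^2 + 56*d - 80) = (d - 5)*(d + 1)*(d^2 - 8*d + 16) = (d - 5)*(d - 4)*(d + 1)*(d - 4)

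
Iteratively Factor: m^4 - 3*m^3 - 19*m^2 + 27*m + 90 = (m - 3)*(m^3 - 19*m - 30) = (m - 3)*(m + 2)*(m^2 - 2*m - 15) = (m - 3)*(m + 2)*(m + 3)*(m - 5)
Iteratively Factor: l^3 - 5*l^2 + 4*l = (l)*(l^2 - 5*l + 4) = l*(l - 4)*(l - 1)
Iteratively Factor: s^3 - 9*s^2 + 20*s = (s - 4)*(s^2 - 5*s) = s*(s - 4)*(s - 5)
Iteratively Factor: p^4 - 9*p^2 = (p)*(p^3 - 9*p) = p*(p + 3)*(p^2 - 3*p) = p^2*(p + 3)*(p - 3)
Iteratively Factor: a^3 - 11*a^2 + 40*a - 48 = (a - 4)*(a^2 - 7*a + 12) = (a - 4)^2*(a - 3)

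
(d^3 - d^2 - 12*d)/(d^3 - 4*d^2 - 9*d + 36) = d/(d - 3)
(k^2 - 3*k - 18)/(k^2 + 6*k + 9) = (k - 6)/(k + 3)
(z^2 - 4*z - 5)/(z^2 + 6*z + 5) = (z - 5)/(z + 5)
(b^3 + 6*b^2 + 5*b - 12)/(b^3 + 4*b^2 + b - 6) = (b + 4)/(b + 2)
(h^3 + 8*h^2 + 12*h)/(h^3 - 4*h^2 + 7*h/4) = 4*(h^2 + 8*h + 12)/(4*h^2 - 16*h + 7)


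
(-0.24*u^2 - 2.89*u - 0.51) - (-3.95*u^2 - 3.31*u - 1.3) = 3.71*u^2 + 0.42*u + 0.79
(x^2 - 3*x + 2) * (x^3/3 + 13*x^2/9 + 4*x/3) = x^5/3 + 4*x^4/9 - 7*x^3/3 - 10*x^2/9 + 8*x/3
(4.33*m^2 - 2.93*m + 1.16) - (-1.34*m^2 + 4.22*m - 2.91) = 5.67*m^2 - 7.15*m + 4.07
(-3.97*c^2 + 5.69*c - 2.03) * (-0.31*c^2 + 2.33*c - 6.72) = 1.2307*c^4 - 11.014*c^3 + 40.5654*c^2 - 42.9667*c + 13.6416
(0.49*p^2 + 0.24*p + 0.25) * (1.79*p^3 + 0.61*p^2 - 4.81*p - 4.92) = 0.8771*p^5 + 0.7285*p^4 - 1.763*p^3 - 3.4127*p^2 - 2.3833*p - 1.23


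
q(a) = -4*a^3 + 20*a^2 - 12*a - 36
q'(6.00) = -204.00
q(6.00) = -252.00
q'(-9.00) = -1344.00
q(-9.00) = 4608.00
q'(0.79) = 12.11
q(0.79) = -34.97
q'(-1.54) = -102.06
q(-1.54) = 44.52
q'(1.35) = 20.13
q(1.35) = -25.59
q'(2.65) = 9.73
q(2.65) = -1.79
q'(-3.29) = -273.49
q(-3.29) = 362.41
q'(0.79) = 12.11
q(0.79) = -34.97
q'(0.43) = 2.98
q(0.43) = -37.78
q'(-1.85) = -127.07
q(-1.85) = 79.98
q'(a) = -12*a^2 + 40*a - 12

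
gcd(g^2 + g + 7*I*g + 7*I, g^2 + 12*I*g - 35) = g + 7*I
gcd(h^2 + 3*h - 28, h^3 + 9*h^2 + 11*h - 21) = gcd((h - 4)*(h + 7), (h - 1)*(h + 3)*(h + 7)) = h + 7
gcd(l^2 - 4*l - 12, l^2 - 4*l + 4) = 1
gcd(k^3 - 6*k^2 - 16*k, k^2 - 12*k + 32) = k - 8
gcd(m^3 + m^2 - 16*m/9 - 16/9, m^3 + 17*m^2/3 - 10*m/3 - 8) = m^2 - m/3 - 4/3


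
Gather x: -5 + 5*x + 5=5*x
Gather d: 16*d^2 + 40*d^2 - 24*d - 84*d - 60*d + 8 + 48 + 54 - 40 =56*d^2 - 168*d + 70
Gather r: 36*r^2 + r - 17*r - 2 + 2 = 36*r^2 - 16*r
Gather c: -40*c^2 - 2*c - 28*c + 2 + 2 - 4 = -40*c^2 - 30*c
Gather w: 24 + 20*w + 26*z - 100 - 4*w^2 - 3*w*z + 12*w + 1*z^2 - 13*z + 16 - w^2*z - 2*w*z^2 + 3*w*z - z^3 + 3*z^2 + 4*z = w^2*(-z - 4) + w*(32 - 2*z^2) - z^3 + 4*z^2 + 17*z - 60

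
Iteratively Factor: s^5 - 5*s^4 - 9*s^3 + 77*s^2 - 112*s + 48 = (s - 1)*(s^4 - 4*s^3 - 13*s^2 + 64*s - 48) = (s - 1)*(s + 4)*(s^3 - 8*s^2 + 19*s - 12) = (s - 3)*(s - 1)*(s + 4)*(s^2 - 5*s + 4) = (s - 4)*(s - 3)*(s - 1)*(s + 4)*(s - 1)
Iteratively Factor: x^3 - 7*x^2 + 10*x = (x - 2)*(x^2 - 5*x) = (x - 5)*(x - 2)*(x)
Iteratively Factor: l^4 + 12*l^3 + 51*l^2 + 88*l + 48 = (l + 4)*(l^3 + 8*l^2 + 19*l + 12) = (l + 1)*(l + 4)*(l^2 + 7*l + 12) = (l + 1)*(l + 4)^2*(l + 3)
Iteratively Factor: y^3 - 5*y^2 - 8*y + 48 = (y + 3)*(y^2 - 8*y + 16) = (y - 4)*(y + 3)*(y - 4)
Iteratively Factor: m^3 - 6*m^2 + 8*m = (m)*(m^2 - 6*m + 8) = m*(m - 2)*(m - 4)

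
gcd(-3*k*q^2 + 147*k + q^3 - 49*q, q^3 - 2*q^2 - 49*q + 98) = q^2 - 49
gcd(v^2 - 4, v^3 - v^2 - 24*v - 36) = v + 2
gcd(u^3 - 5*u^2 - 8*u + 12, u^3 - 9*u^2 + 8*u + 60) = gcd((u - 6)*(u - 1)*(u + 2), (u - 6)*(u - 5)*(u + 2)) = u^2 - 4*u - 12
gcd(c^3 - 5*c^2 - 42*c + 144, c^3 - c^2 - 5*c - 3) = c - 3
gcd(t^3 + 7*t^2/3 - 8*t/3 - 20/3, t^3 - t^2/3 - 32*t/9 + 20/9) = t^2 + t/3 - 10/3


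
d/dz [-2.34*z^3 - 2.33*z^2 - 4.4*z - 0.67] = -7.02*z^2 - 4.66*z - 4.4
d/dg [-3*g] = -3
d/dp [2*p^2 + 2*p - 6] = 4*p + 2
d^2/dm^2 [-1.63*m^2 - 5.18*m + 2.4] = -3.26000000000000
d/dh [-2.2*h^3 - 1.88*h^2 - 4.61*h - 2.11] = -6.6*h^2 - 3.76*h - 4.61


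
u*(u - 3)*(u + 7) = u^3 + 4*u^2 - 21*u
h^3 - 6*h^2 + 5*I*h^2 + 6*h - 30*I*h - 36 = (h - 6)*(h - I)*(h + 6*I)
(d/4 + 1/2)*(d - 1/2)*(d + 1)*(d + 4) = d^4/4 + 13*d^3/8 + 21*d^2/8 + d/4 - 1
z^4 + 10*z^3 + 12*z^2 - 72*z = z*(z - 2)*(z + 6)^2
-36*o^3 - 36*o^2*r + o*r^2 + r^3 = (-6*o + r)*(o + r)*(6*o + r)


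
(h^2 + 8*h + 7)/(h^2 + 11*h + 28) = (h + 1)/(h + 4)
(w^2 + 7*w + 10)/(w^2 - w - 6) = (w + 5)/(w - 3)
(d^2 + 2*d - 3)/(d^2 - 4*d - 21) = (d - 1)/(d - 7)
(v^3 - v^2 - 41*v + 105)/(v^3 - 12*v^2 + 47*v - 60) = (v + 7)/(v - 4)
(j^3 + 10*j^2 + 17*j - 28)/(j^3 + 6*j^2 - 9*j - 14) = (j^2 + 3*j - 4)/(j^2 - j - 2)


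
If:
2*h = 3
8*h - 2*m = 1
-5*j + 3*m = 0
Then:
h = 3/2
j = 33/10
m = 11/2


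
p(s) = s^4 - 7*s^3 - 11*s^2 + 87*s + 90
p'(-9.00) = -4332.00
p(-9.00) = 10080.00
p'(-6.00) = -1401.00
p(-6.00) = 1980.00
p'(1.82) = 1.51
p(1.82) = 180.68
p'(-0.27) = 91.33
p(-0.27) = 65.85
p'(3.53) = -76.39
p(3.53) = 107.41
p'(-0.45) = 92.28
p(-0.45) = 49.30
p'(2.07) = -13.04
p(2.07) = 179.23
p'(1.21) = 36.72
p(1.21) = 168.91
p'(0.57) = 68.38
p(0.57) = 134.83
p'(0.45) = 73.21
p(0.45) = 126.33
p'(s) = 4*s^3 - 21*s^2 - 22*s + 87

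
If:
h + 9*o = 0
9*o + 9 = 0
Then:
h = 9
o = -1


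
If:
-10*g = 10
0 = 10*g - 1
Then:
No Solution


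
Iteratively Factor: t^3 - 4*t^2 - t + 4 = (t - 1)*(t^2 - 3*t - 4) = (t - 1)*(t + 1)*(t - 4)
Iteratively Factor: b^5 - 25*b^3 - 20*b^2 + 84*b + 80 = (b + 2)*(b^4 - 2*b^3 - 21*b^2 + 22*b + 40) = (b + 1)*(b + 2)*(b^3 - 3*b^2 - 18*b + 40) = (b - 5)*(b + 1)*(b + 2)*(b^2 + 2*b - 8) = (b - 5)*(b + 1)*(b + 2)*(b + 4)*(b - 2)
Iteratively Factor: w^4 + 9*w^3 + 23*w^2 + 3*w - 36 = (w + 4)*(w^3 + 5*w^2 + 3*w - 9) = (w + 3)*(w + 4)*(w^2 + 2*w - 3) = (w - 1)*(w + 3)*(w + 4)*(w + 3)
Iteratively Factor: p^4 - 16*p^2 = (p - 4)*(p^3 + 4*p^2) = p*(p - 4)*(p^2 + 4*p) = p^2*(p - 4)*(p + 4)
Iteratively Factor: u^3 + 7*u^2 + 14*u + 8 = (u + 1)*(u^2 + 6*u + 8) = (u + 1)*(u + 2)*(u + 4)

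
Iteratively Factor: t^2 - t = (t)*(t - 1)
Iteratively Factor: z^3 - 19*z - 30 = (z - 5)*(z^2 + 5*z + 6) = (z - 5)*(z + 3)*(z + 2)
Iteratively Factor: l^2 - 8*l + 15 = (l - 5)*(l - 3)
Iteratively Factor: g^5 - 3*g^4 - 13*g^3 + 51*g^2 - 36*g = (g)*(g^4 - 3*g^3 - 13*g^2 + 51*g - 36) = g*(g - 3)*(g^3 - 13*g + 12) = g*(g - 3)*(g - 1)*(g^2 + g - 12) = g*(g - 3)^2*(g - 1)*(g + 4)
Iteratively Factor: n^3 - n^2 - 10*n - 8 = (n + 2)*(n^2 - 3*n - 4) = (n + 1)*(n + 2)*(n - 4)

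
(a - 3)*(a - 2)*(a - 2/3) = a^3 - 17*a^2/3 + 28*a/3 - 4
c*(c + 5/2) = c^2 + 5*c/2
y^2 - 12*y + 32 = (y - 8)*(y - 4)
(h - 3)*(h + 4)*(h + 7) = h^3 + 8*h^2 - 5*h - 84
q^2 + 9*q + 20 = (q + 4)*(q + 5)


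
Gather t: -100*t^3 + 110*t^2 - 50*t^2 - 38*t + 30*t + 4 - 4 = -100*t^3 + 60*t^2 - 8*t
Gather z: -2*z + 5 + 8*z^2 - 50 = 8*z^2 - 2*z - 45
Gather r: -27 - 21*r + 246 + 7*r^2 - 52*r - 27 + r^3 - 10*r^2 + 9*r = r^3 - 3*r^2 - 64*r + 192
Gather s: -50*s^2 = -50*s^2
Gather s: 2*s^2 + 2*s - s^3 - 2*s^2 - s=-s^3 + s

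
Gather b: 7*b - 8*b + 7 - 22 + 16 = 1 - b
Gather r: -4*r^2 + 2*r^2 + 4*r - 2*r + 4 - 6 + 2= -2*r^2 + 2*r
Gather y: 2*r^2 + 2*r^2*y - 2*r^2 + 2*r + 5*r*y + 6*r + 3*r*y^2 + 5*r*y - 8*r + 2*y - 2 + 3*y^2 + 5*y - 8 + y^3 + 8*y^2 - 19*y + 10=y^3 + y^2*(3*r + 11) + y*(2*r^2 + 10*r - 12)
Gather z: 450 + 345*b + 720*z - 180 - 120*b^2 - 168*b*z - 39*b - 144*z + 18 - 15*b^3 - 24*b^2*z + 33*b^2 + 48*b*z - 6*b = -15*b^3 - 87*b^2 + 300*b + z*(-24*b^2 - 120*b + 576) + 288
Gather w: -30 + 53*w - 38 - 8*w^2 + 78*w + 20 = -8*w^2 + 131*w - 48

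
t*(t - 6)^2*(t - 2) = t^4 - 14*t^3 + 60*t^2 - 72*t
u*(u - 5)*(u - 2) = u^3 - 7*u^2 + 10*u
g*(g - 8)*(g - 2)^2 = g^4 - 12*g^3 + 36*g^2 - 32*g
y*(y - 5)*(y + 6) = y^3 + y^2 - 30*y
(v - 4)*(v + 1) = v^2 - 3*v - 4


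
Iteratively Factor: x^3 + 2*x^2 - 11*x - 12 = (x + 1)*(x^2 + x - 12) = (x + 1)*(x + 4)*(x - 3)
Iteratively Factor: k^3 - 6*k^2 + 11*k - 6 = (k - 1)*(k^2 - 5*k + 6) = (k - 2)*(k - 1)*(k - 3)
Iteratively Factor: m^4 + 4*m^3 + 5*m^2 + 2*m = (m)*(m^3 + 4*m^2 + 5*m + 2) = m*(m + 2)*(m^2 + 2*m + 1) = m*(m + 1)*(m + 2)*(m + 1)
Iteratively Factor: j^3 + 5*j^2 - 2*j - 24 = (j + 3)*(j^2 + 2*j - 8) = (j + 3)*(j + 4)*(j - 2)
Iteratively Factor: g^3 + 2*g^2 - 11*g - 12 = (g + 4)*(g^2 - 2*g - 3) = (g - 3)*(g + 4)*(g + 1)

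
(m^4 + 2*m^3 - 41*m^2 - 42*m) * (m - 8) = m^5 - 6*m^4 - 57*m^3 + 286*m^2 + 336*m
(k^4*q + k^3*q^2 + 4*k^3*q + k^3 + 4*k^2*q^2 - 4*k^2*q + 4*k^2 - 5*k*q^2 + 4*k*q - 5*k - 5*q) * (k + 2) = k^5*q + k^4*q^2 + 6*k^4*q + k^4 + 6*k^3*q^2 + 4*k^3*q + 6*k^3 + 3*k^2*q^2 - 4*k^2*q + 3*k^2 - 10*k*q^2 + 3*k*q - 10*k - 10*q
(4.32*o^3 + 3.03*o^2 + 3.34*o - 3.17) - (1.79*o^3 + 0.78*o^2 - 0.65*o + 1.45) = 2.53*o^3 + 2.25*o^2 + 3.99*o - 4.62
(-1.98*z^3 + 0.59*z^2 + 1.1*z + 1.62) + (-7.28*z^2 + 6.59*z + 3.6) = -1.98*z^3 - 6.69*z^2 + 7.69*z + 5.22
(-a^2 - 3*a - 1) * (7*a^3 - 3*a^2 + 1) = -7*a^5 - 18*a^4 + 2*a^3 + 2*a^2 - 3*a - 1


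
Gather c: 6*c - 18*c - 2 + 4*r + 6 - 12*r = -12*c - 8*r + 4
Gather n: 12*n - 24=12*n - 24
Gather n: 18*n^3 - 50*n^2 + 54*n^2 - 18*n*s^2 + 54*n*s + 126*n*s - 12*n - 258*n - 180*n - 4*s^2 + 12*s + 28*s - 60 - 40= 18*n^3 + 4*n^2 + n*(-18*s^2 + 180*s - 450) - 4*s^2 + 40*s - 100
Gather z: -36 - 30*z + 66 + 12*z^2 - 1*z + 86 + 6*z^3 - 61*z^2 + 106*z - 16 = 6*z^3 - 49*z^2 + 75*z + 100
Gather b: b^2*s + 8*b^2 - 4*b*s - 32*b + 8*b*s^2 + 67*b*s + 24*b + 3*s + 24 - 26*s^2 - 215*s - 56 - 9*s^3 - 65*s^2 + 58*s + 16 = b^2*(s + 8) + b*(8*s^2 + 63*s - 8) - 9*s^3 - 91*s^2 - 154*s - 16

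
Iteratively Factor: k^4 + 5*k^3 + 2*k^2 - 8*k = (k + 2)*(k^3 + 3*k^2 - 4*k) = (k - 1)*(k + 2)*(k^2 + 4*k) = k*(k - 1)*(k + 2)*(k + 4)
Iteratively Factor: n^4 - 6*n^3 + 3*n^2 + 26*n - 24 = (n - 4)*(n^3 - 2*n^2 - 5*n + 6) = (n - 4)*(n - 3)*(n^2 + n - 2) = (n - 4)*(n - 3)*(n + 2)*(n - 1)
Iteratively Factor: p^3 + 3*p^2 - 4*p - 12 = (p + 3)*(p^2 - 4) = (p - 2)*(p + 3)*(p + 2)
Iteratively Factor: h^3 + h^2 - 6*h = (h - 2)*(h^2 + 3*h) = h*(h - 2)*(h + 3)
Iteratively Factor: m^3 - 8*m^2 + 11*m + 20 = (m + 1)*(m^2 - 9*m + 20) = (m - 5)*(m + 1)*(m - 4)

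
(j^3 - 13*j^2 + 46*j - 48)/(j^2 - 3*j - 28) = (-j^3 + 13*j^2 - 46*j + 48)/(-j^2 + 3*j + 28)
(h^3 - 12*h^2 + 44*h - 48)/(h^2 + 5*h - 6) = (h^3 - 12*h^2 + 44*h - 48)/(h^2 + 5*h - 6)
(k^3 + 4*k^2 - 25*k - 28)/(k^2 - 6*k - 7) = (k^2 + 3*k - 28)/(k - 7)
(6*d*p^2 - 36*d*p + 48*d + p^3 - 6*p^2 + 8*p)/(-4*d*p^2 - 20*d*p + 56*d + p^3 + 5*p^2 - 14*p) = (6*d*p - 24*d + p^2 - 4*p)/(-4*d*p - 28*d + p^2 + 7*p)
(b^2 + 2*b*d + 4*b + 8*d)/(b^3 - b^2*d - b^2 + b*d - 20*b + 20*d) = (b + 2*d)/(b^2 - b*d - 5*b + 5*d)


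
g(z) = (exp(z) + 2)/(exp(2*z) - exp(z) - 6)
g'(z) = (exp(z) + 2)*(-2*exp(2*z) + exp(z))/(exp(2*z) - exp(z) - 6)^2 + exp(z)/(exp(2*z) - exp(z) - 6)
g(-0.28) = -0.45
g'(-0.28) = -0.15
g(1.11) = 29.10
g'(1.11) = -2570.40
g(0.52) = -0.76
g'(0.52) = -0.97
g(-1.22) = -0.37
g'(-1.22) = -0.04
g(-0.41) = -0.43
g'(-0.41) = -0.12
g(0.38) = -0.65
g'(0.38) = -0.62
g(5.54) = 0.00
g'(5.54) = -0.00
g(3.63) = 0.03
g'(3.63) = -0.03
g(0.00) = -0.50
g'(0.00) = -0.25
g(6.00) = 0.00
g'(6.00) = 0.00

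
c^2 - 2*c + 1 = (c - 1)^2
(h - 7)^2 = h^2 - 14*h + 49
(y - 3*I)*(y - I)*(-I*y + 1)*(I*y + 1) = y^4 - 4*I*y^3 - 2*y^2 - 4*I*y - 3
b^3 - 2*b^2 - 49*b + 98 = (b - 7)*(b - 2)*(b + 7)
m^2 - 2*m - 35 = (m - 7)*(m + 5)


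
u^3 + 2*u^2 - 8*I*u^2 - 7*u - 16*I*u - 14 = (u + 2)*(u - 7*I)*(u - I)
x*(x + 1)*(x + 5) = x^3 + 6*x^2 + 5*x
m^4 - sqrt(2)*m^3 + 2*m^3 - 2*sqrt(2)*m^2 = m^2*(m + 2)*(m - sqrt(2))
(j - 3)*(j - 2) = j^2 - 5*j + 6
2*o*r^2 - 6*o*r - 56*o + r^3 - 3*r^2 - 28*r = (2*o + r)*(r - 7)*(r + 4)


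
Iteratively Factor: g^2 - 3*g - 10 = (g - 5)*(g + 2)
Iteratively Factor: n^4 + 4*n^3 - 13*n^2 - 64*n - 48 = (n - 4)*(n^3 + 8*n^2 + 19*n + 12) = (n - 4)*(n + 4)*(n^2 + 4*n + 3) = (n - 4)*(n + 3)*(n + 4)*(n + 1)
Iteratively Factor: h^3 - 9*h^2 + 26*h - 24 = (h - 4)*(h^2 - 5*h + 6) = (h - 4)*(h - 3)*(h - 2)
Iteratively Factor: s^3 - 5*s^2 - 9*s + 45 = (s - 3)*(s^2 - 2*s - 15) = (s - 5)*(s - 3)*(s + 3)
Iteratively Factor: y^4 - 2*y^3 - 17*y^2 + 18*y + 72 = (y + 3)*(y^3 - 5*y^2 - 2*y + 24) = (y - 3)*(y + 3)*(y^2 - 2*y - 8) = (y - 3)*(y + 2)*(y + 3)*(y - 4)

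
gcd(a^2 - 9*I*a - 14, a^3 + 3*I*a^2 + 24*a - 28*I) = a - 2*I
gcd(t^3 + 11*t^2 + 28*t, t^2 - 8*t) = t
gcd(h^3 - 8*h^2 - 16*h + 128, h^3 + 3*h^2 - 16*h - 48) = h^2 - 16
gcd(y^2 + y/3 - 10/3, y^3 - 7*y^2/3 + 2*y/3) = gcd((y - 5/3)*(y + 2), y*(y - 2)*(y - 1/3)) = 1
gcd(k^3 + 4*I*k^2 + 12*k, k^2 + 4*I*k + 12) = k^2 + 4*I*k + 12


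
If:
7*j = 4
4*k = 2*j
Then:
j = 4/7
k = 2/7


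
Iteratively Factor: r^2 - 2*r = (r - 2)*(r)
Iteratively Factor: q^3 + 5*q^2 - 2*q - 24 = (q + 3)*(q^2 + 2*q - 8) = (q + 3)*(q + 4)*(q - 2)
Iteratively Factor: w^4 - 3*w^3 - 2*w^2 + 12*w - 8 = (w - 2)*(w^3 - w^2 - 4*w + 4) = (w - 2)*(w + 2)*(w^2 - 3*w + 2) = (w - 2)^2*(w + 2)*(w - 1)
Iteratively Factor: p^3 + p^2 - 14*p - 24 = (p + 2)*(p^2 - p - 12) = (p + 2)*(p + 3)*(p - 4)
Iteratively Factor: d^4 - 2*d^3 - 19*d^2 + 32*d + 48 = (d - 4)*(d^3 + 2*d^2 - 11*d - 12) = (d - 4)*(d - 3)*(d^2 + 5*d + 4) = (d - 4)*(d - 3)*(d + 4)*(d + 1)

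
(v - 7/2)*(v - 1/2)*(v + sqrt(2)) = v^3 - 4*v^2 + sqrt(2)*v^2 - 4*sqrt(2)*v + 7*v/4 + 7*sqrt(2)/4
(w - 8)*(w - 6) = w^2 - 14*w + 48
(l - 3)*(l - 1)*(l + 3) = l^3 - l^2 - 9*l + 9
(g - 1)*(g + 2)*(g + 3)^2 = g^4 + 7*g^3 + 13*g^2 - 3*g - 18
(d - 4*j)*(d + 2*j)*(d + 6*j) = d^3 + 4*d^2*j - 20*d*j^2 - 48*j^3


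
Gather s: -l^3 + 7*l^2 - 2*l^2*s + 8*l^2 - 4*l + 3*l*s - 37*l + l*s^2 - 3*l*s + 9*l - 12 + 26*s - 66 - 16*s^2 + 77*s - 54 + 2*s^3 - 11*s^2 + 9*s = -l^3 + 15*l^2 - 32*l + 2*s^3 + s^2*(l - 27) + s*(112 - 2*l^2) - 132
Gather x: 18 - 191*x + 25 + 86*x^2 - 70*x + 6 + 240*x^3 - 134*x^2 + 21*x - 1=240*x^3 - 48*x^2 - 240*x + 48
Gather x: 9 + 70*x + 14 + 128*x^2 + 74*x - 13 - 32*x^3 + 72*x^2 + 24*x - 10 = -32*x^3 + 200*x^2 + 168*x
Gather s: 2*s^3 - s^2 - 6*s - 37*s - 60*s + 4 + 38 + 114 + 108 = 2*s^3 - s^2 - 103*s + 264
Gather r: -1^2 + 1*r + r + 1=2*r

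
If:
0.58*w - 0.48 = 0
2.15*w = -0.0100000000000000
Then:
No Solution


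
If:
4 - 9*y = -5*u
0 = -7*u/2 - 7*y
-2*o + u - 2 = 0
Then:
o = -23/19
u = -8/19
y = 4/19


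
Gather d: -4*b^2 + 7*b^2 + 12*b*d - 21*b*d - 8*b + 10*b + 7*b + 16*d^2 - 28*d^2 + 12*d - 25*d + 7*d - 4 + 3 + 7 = 3*b^2 + 9*b - 12*d^2 + d*(-9*b - 6) + 6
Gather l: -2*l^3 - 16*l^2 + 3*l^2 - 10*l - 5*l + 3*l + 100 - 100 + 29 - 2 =-2*l^3 - 13*l^2 - 12*l + 27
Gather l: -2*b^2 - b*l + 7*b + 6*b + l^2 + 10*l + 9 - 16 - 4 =-2*b^2 + 13*b + l^2 + l*(10 - b) - 11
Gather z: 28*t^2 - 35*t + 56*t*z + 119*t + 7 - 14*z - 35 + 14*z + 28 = 28*t^2 + 56*t*z + 84*t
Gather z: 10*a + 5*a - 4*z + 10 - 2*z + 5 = 15*a - 6*z + 15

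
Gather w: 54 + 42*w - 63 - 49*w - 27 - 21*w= -28*w - 36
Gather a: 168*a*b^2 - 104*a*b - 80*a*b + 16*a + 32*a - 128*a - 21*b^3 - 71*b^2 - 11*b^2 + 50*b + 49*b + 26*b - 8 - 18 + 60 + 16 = a*(168*b^2 - 184*b - 80) - 21*b^3 - 82*b^2 + 125*b + 50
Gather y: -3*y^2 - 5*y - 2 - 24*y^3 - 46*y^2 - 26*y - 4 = -24*y^3 - 49*y^2 - 31*y - 6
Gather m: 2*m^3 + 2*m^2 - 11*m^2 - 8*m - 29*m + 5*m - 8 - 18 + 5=2*m^3 - 9*m^2 - 32*m - 21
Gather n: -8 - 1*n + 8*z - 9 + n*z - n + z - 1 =n*(z - 2) + 9*z - 18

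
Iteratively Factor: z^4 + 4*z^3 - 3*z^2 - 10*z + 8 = (z - 1)*(z^3 + 5*z^2 + 2*z - 8) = (z - 1)^2*(z^2 + 6*z + 8) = (z - 1)^2*(z + 2)*(z + 4)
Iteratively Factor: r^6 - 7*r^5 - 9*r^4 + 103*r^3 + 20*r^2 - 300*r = (r + 3)*(r^5 - 10*r^4 + 21*r^3 + 40*r^2 - 100*r) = (r - 5)*(r + 3)*(r^4 - 5*r^3 - 4*r^2 + 20*r) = (r - 5)*(r - 2)*(r + 3)*(r^3 - 3*r^2 - 10*r) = r*(r - 5)*(r - 2)*(r + 3)*(r^2 - 3*r - 10) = r*(r - 5)^2*(r - 2)*(r + 3)*(r + 2)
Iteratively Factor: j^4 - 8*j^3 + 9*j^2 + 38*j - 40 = (j - 5)*(j^3 - 3*j^2 - 6*j + 8) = (j - 5)*(j - 1)*(j^2 - 2*j - 8) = (j - 5)*(j - 1)*(j + 2)*(j - 4)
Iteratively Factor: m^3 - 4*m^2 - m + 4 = (m + 1)*(m^2 - 5*m + 4) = (m - 1)*(m + 1)*(m - 4)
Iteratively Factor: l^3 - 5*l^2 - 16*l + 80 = (l - 4)*(l^2 - l - 20) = (l - 5)*(l - 4)*(l + 4)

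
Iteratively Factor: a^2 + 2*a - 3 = (a + 3)*(a - 1)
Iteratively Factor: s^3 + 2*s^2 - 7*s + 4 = (s - 1)*(s^2 + 3*s - 4) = (s - 1)^2*(s + 4)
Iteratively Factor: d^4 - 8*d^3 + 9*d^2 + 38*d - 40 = (d - 1)*(d^3 - 7*d^2 + 2*d + 40) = (d - 5)*(d - 1)*(d^2 - 2*d - 8) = (d - 5)*(d - 1)*(d + 2)*(d - 4)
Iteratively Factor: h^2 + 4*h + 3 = (h + 1)*(h + 3)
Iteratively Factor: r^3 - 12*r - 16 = (r + 2)*(r^2 - 2*r - 8) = (r - 4)*(r + 2)*(r + 2)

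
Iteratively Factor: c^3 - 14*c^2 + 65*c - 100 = (c - 5)*(c^2 - 9*c + 20) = (c - 5)^2*(c - 4)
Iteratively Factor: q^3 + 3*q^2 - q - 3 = (q + 1)*(q^2 + 2*q - 3) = (q + 1)*(q + 3)*(q - 1)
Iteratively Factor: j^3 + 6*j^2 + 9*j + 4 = (j + 4)*(j^2 + 2*j + 1) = (j + 1)*(j + 4)*(j + 1)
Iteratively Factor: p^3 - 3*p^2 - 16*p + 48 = (p - 4)*(p^2 + p - 12) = (p - 4)*(p + 4)*(p - 3)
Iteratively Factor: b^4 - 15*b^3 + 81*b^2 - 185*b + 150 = (b - 5)*(b^3 - 10*b^2 + 31*b - 30) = (b - 5)*(b - 2)*(b^2 - 8*b + 15) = (b - 5)*(b - 3)*(b - 2)*(b - 5)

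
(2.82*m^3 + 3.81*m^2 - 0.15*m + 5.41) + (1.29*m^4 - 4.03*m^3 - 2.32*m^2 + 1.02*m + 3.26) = 1.29*m^4 - 1.21*m^3 + 1.49*m^2 + 0.87*m + 8.67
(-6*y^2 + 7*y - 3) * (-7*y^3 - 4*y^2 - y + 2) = 42*y^5 - 25*y^4 - y^3 - 7*y^2 + 17*y - 6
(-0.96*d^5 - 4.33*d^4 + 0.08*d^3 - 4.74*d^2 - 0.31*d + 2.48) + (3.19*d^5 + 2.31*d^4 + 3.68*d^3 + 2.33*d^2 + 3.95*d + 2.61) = 2.23*d^5 - 2.02*d^4 + 3.76*d^3 - 2.41*d^2 + 3.64*d + 5.09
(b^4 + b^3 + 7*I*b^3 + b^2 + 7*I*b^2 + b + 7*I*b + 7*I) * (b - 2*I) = b^5 + b^4 + 5*I*b^4 + 15*b^3 + 5*I*b^3 + 15*b^2 + 5*I*b^2 + 14*b + 5*I*b + 14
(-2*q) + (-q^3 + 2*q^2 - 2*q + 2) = -q^3 + 2*q^2 - 4*q + 2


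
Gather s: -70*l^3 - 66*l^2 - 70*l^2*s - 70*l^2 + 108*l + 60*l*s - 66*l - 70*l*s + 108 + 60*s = -70*l^3 - 136*l^2 + 42*l + s*(-70*l^2 - 10*l + 60) + 108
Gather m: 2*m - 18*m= -16*m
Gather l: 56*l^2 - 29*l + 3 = 56*l^2 - 29*l + 3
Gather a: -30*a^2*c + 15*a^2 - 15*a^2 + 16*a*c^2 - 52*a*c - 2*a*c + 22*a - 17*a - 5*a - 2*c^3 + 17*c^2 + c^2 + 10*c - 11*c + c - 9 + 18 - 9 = -30*a^2*c + a*(16*c^2 - 54*c) - 2*c^3 + 18*c^2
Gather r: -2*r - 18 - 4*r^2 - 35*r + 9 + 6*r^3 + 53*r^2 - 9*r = 6*r^3 + 49*r^2 - 46*r - 9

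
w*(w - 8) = w^2 - 8*w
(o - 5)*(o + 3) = o^2 - 2*o - 15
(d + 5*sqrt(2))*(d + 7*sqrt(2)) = d^2 + 12*sqrt(2)*d + 70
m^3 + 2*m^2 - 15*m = m*(m - 3)*(m + 5)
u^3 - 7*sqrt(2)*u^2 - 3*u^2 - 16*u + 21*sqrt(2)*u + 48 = (u - 3)*(u - 8*sqrt(2))*(u + sqrt(2))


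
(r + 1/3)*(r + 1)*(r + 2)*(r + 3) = r^4 + 19*r^3/3 + 13*r^2 + 29*r/3 + 2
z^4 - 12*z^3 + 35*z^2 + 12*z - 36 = (z - 6)^2*(z - 1)*(z + 1)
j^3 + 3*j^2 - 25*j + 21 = (j - 3)*(j - 1)*(j + 7)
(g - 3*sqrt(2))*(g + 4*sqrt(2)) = g^2 + sqrt(2)*g - 24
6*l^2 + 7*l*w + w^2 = (l + w)*(6*l + w)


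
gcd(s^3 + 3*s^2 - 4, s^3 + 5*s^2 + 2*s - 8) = s^2 + s - 2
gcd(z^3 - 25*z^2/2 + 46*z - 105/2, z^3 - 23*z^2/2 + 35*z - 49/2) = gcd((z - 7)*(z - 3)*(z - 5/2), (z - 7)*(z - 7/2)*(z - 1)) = z - 7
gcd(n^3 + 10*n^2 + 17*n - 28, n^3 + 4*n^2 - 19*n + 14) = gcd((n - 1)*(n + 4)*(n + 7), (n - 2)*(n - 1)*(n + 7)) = n^2 + 6*n - 7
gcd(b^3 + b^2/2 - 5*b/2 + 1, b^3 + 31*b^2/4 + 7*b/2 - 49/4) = b - 1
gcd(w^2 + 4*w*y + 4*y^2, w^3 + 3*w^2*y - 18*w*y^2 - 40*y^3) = w + 2*y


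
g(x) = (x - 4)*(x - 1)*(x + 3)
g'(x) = (x - 4)*(x - 1) + (x - 4)*(x + 3) + (x - 1)*(x + 3) = 3*x^2 - 4*x - 11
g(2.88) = -12.38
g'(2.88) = 2.36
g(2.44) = -12.22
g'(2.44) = -2.90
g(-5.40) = -144.38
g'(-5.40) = 98.08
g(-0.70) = 18.38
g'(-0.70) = -6.73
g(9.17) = 514.05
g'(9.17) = 204.59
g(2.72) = -12.59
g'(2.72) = 0.32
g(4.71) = 20.31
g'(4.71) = 36.71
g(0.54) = 5.63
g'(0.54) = -12.29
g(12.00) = 1320.00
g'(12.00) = 373.00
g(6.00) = 90.00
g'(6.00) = 73.00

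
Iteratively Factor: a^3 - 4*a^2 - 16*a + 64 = (a - 4)*(a^2 - 16) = (a - 4)*(a + 4)*(a - 4)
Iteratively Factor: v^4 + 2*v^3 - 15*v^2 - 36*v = (v + 3)*(v^3 - v^2 - 12*v) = v*(v + 3)*(v^2 - v - 12) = v*(v - 4)*(v + 3)*(v + 3)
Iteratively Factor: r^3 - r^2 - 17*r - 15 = (r + 1)*(r^2 - 2*r - 15) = (r + 1)*(r + 3)*(r - 5)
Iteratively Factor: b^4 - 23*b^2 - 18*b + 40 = (b - 5)*(b^3 + 5*b^2 + 2*b - 8) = (b - 5)*(b - 1)*(b^2 + 6*b + 8) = (b - 5)*(b - 1)*(b + 2)*(b + 4)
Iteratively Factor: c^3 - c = (c)*(c^2 - 1) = c*(c - 1)*(c + 1)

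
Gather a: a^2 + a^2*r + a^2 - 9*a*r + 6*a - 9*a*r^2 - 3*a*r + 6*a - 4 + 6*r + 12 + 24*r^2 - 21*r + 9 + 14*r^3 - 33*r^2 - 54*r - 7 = a^2*(r + 2) + a*(-9*r^2 - 12*r + 12) + 14*r^3 - 9*r^2 - 69*r + 10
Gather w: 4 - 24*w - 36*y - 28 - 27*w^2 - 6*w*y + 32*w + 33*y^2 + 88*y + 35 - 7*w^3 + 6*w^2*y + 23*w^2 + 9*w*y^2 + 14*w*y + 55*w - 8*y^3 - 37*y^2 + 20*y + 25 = -7*w^3 + w^2*(6*y - 4) + w*(9*y^2 + 8*y + 63) - 8*y^3 - 4*y^2 + 72*y + 36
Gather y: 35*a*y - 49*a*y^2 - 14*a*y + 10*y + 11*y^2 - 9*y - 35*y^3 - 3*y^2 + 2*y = -35*y^3 + y^2*(8 - 49*a) + y*(21*a + 3)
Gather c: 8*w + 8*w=16*w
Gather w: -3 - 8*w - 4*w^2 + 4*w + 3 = -4*w^2 - 4*w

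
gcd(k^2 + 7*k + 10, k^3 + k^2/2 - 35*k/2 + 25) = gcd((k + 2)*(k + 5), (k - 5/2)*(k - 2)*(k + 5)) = k + 5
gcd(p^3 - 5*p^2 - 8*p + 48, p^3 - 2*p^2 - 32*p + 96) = p^2 - 8*p + 16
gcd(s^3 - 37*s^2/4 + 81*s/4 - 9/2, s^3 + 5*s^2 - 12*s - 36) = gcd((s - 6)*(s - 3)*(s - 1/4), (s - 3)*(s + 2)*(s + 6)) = s - 3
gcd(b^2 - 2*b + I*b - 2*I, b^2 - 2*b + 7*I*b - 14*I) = b - 2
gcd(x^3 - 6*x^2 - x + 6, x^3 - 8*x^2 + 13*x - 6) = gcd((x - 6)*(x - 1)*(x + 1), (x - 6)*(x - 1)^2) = x^2 - 7*x + 6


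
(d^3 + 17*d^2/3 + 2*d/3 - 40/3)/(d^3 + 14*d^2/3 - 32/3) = (d + 5)/(d + 4)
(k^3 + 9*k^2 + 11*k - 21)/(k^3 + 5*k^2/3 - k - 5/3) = 3*(k^2 + 10*k + 21)/(3*k^2 + 8*k + 5)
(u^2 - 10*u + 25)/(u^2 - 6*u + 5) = (u - 5)/(u - 1)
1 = 1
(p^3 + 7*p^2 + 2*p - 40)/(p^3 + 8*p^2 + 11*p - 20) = (p - 2)/(p - 1)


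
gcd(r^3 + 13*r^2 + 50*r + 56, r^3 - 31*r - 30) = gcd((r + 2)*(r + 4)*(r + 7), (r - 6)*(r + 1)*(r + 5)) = 1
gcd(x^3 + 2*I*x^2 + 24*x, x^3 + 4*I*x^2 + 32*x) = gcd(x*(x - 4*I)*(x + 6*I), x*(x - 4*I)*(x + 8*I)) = x^2 - 4*I*x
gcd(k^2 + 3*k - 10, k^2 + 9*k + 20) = k + 5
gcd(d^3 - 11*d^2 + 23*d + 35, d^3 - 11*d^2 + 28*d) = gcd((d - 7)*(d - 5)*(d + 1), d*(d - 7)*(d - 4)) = d - 7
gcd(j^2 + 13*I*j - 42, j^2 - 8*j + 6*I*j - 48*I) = j + 6*I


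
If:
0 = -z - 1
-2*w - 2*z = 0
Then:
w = 1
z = -1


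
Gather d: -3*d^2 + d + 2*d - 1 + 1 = -3*d^2 + 3*d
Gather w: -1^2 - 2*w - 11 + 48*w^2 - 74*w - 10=48*w^2 - 76*w - 22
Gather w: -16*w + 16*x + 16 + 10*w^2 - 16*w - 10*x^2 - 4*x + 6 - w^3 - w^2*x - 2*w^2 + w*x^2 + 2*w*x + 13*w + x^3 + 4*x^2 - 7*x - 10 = -w^3 + w^2*(8 - x) + w*(x^2 + 2*x - 19) + x^3 - 6*x^2 + 5*x + 12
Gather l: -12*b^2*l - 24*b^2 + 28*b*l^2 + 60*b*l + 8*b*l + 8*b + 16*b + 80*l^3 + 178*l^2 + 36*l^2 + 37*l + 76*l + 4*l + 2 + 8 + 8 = -24*b^2 + 24*b + 80*l^3 + l^2*(28*b + 214) + l*(-12*b^2 + 68*b + 117) + 18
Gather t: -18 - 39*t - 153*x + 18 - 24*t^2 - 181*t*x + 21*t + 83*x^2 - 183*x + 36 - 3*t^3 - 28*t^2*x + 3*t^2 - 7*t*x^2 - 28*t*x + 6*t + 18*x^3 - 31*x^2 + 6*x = -3*t^3 + t^2*(-28*x - 21) + t*(-7*x^2 - 209*x - 12) + 18*x^3 + 52*x^2 - 330*x + 36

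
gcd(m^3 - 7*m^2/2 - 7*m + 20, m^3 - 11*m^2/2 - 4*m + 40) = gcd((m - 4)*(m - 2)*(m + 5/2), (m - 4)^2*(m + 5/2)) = m^2 - 3*m/2 - 10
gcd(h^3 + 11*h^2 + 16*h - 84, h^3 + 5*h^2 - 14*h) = h^2 + 5*h - 14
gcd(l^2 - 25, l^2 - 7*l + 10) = l - 5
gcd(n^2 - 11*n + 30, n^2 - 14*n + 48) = n - 6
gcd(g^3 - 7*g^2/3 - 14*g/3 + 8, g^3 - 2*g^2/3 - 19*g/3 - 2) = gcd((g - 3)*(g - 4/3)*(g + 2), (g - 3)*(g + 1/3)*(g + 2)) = g^2 - g - 6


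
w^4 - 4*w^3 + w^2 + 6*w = w*(w - 3)*(w - 2)*(w + 1)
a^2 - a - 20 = (a - 5)*(a + 4)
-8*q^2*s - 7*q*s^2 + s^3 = s*(-8*q + s)*(q + s)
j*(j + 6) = j^2 + 6*j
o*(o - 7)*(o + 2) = o^3 - 5*o^2 - 14*o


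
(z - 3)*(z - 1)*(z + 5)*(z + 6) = z^4 + 7*z^3 - 11*z^2 - 87*z + 90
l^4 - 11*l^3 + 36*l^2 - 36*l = l*(l - 6)*(l - 3)*(l - 2)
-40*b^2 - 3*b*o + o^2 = (-8*b + o)*(5*b + o)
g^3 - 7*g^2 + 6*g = g*(g - 6)*(g - 1)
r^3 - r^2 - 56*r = r*(r - 8)*(r + 7)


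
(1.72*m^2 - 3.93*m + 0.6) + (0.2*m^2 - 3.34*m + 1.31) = 1.92*m^2 - 7.27*m + 1.91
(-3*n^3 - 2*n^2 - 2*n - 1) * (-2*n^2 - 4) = 6*n^5 + 4*n^4 + 16*n^3 + 10*n^2 + 8*n + 4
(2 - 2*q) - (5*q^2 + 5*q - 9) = -5*q^2 - 7*q + 11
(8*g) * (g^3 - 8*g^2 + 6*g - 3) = 8*g^4 - 64*g^3 + 48*g^2 - 24*g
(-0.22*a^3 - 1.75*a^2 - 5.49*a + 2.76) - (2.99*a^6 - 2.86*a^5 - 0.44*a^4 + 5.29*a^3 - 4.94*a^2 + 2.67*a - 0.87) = -2.99*a^6 + 2.86*a^5 + 0.44*a^4 - 5.51*a^3 + 3.19*a^2 - 8.16*a + 3.63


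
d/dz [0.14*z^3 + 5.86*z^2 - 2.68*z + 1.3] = 0.42*z^2 + 11.72*z - 2.68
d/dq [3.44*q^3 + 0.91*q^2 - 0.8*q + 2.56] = 10.32*q^2 + 1.82*q - 0.8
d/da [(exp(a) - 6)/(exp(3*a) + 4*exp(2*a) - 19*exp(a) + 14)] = (-(exp(a) - 6)*(3*exp(2*a) + 8*exp(a) - 19) + exp(3*a) + 4*exp(2*a) - 19*exp(a) + 14)*exp(a)/(exp(3*a) + 4*exp(2*a) - 19*exp(a) + 14)^2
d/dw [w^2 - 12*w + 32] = 2*w - 12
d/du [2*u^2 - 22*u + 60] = 4*u - 22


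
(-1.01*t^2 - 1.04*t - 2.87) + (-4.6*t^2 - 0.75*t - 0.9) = -5.61*t^2 - 1.79*t - 3.77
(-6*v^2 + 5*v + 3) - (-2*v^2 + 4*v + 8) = -4*v^2 + v - 5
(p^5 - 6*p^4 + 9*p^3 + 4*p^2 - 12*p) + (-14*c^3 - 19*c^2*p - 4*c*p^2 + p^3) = -14*c^3 - 19*c^2*p - 4*c*p^2 + p^5 - 6*p^4 + 10*p^3 + 4*p^2 - 12*p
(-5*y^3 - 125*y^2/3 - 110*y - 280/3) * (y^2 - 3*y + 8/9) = -5*y^5 - 80*y^4/3 + 95*y^3/9 + 5390*y^2/27 + 1640*y/9 - 2240/27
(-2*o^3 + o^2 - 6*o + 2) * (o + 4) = -2*o^4 - 7*o^3 - 2*o^2 - 22*o + 8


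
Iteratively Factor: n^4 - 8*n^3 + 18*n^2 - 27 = (n - 3)*(n^3 - 5*n^2 + 3*n + 9) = (n - 3)^2*(n^2 - 2*n - 3) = (n - 3)^3*(n + 1)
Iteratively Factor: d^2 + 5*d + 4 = (d + 1)*(d + 4)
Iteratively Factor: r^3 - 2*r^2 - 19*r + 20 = (r - 1)*(r^2 - r - 20) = (r - 5)*(r - 1)*(r + 4)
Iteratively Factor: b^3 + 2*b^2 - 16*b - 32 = (b + 4)*(b^2 - 2*b - 8) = (b + 2)*(b + 4)*(b - 4)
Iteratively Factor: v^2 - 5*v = (v)*(v - 5)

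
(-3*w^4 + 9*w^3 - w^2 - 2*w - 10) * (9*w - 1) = -27*w^5 + 84*w^4 - 18*w^3 - 17*w^2 - 88*w + 10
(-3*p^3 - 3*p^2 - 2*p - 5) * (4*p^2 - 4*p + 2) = -12*p^5 - 2*p^3 - 18*p^2 + 16*p - 10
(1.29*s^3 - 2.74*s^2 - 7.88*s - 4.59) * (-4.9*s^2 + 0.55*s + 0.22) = -6.321*s^5 + 14.1355*s^4 + 37.3888*s^3 + 17.5542*s^2 - 4.2581*s - 1.0098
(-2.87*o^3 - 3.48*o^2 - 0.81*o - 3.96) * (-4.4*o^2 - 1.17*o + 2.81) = 12.628*o^5 + 18.6699*o^4 - 0.4291*o^3 + 8.5929*o^2 + 2.3571*o - 11.1276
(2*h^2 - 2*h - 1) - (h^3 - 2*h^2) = -h^3 + 4*h^2 - 2*h - 1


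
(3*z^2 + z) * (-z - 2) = -3*z^3 - 7*z^2 - 2*z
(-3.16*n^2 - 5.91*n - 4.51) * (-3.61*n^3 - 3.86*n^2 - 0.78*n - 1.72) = 11.4076*n^5 + 33.5327*n^4 + 41.5585*n^3 + 27.4536*n^2 + 13.683*n + 7.7572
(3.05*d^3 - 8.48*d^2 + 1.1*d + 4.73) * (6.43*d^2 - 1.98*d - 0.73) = 19.6115*d^5 - 60.5654*d^4 + 21.6369*d^3 + 34.4263*d^2 - 10.1684*d - 3.4529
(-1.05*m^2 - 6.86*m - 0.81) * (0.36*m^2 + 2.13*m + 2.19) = -0.378*m^4 - 4.7061*m^3 - 17.2029*m^2 - 16.7487*m - 1.7739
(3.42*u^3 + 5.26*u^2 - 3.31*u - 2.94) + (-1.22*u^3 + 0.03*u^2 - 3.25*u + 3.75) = 2.2*u^3 + 5.29*u^2 - 6.56*u + 0.81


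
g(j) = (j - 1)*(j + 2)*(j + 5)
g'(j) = (j - 1)*(j + 2) + (j - 1)*(j + 5) + (j + 2)*(j + 5) = 3*j^2 + 12*j + 3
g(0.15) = -9.41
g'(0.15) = 4.87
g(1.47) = 10.55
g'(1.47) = 27.12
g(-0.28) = -10.39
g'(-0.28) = -0.12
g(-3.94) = 10.16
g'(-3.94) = 2.29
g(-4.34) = 8.25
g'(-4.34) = 7.43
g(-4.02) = 9.94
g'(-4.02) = 3.24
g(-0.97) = -8.18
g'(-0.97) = -5.82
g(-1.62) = -3.37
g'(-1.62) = -8.57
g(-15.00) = -2080.00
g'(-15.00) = 498.00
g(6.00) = 440.00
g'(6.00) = 183.00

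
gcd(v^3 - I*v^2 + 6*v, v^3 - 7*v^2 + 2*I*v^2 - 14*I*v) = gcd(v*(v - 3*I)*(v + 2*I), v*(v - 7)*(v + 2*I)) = v^2 + 2*I*v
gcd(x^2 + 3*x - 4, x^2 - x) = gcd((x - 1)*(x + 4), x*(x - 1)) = x - 1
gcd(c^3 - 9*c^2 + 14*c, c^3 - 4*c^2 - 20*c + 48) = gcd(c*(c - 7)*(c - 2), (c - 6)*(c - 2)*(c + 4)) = c - 2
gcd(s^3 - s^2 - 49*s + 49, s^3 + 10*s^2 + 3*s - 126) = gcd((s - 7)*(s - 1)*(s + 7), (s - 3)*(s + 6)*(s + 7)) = s + 7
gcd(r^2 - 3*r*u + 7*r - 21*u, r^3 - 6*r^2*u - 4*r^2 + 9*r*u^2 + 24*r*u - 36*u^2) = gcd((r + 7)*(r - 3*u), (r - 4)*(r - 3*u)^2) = r - 3*u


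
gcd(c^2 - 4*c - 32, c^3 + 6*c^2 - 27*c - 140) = c + 4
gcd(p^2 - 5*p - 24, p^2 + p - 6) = p + 3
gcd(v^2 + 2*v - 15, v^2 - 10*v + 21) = v - 3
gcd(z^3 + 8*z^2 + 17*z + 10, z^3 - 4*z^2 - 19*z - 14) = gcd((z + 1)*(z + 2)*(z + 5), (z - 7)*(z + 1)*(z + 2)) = z^2 + 3*z + 2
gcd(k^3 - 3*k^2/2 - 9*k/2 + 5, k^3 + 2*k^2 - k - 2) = k^2 + k - 2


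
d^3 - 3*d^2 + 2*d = d*(d - 2)*(d - 1)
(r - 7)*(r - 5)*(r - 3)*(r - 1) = r^4 - 16*r^3 + 86*r^2 - 176*r + 105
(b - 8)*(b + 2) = b^2 - 6*b - 16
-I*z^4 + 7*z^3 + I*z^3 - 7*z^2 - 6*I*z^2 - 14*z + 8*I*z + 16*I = (z - 2)*(z - I)*(z + 8*I)*(-I*z - I)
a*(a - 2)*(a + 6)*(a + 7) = a^4 + 11*a^3 + 16*a^2 - 84*a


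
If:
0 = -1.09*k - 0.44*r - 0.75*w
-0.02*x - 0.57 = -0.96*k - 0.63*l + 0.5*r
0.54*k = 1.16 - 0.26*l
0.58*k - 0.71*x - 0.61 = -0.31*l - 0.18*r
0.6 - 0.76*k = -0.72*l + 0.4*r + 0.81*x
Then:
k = 0.15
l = 4.14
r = 4.29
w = -2.74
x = 2.16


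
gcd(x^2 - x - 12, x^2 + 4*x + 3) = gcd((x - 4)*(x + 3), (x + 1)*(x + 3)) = x + 3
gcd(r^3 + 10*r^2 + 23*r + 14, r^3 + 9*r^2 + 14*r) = r^2 + 9*r + 14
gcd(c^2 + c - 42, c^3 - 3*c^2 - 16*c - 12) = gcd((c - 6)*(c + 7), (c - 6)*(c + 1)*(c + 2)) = c - 6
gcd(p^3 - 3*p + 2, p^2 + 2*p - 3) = p - 1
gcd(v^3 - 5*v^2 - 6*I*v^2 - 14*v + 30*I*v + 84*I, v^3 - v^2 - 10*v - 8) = v + 2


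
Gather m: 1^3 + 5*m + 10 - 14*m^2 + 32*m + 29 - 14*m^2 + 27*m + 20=-28*m^2 + 64*m + 60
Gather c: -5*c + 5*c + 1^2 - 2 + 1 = 0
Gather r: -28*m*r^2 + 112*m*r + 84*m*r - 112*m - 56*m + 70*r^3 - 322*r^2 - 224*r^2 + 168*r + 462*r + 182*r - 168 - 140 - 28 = -168*m + 70*r^3 + r^2*(-28*m - 546) + r*(196*m + 812) - 336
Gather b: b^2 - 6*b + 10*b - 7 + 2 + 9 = b^2 + 4*b + 4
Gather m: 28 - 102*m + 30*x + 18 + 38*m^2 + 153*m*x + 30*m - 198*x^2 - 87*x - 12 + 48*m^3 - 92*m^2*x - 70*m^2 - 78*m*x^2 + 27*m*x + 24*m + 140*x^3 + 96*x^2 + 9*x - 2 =48*m^3 + m^2*(-92*x - 32) + m*(-78*x^2 + 180*x - 48) + 140*x^3 - 102*x^2 - 48*x + 32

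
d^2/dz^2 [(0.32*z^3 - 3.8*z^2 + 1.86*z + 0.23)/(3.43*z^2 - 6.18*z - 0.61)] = (3.5527136788005e-15*z^5 - 91.5526040000001*z^3 - 24.2308620000001*z^2 - 5.18791199999998*z + 1.679346)/(40.353607*z^6 - 218.121246*z^5 + 371.470029*z^4 - 158.446548*z^3 - 66.063183*z^2 - 6.898734*z - 0.226981)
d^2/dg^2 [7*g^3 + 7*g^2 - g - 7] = 42*g + 14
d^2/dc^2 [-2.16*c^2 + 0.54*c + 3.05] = -4.32000000000000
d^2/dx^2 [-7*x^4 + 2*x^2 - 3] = 4 - 84*x^2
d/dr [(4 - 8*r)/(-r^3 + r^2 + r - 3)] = 4*(-4*r^3 + 5*r^2 - 2*r + 5)/(r^6 - 2*r^5 - r^4 + 8*r^3 - 5*r^2 - 6*r + 9)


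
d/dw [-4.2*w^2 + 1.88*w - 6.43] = 1.88 - 8.4*w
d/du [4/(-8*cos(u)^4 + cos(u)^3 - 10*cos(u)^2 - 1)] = 4*(-32*cos(u)^2 + 3*cos(u) - 20)*sin(u)*cos(u)/(8*cos(u)^4 - cos(u)^3 + 10*cos(u)^2 + 1)^2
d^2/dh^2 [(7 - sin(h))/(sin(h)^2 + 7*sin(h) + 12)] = (sin(h)^5 - 35*sin(h)^4 - 221*sin(h)^3 - 49*sin(h)^2 + 1098*sin(h) + 686)/(sin(h)^2 + 7*sin(h) + 12)^3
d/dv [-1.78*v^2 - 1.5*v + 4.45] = -3.56*v - 1.5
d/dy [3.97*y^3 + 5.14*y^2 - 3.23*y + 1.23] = 11.91*y^2 + 10.28*y - 3.23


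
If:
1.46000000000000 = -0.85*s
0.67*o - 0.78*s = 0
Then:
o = -2.00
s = -1.72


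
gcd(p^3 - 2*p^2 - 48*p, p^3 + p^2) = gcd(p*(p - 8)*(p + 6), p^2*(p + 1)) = p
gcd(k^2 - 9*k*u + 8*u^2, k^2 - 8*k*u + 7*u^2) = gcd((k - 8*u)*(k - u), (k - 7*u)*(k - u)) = -k + u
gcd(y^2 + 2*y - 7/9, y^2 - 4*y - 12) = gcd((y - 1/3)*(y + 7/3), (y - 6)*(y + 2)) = 1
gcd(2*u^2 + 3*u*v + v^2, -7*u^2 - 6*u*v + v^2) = u + v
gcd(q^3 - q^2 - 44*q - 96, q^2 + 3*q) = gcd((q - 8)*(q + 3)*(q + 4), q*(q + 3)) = q + 3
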